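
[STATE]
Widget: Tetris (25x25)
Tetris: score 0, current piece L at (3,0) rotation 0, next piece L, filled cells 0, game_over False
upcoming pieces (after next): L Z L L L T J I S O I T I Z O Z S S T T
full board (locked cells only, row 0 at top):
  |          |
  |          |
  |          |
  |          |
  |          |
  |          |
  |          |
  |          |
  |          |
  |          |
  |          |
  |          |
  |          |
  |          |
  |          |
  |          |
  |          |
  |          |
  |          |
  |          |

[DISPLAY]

     ▒    │Next:         
   ▒▒▒    │  ▒           
          │▒▒▒           
          │              
          │              
          │              
          │Score:        
          │0             
          │              
          │              
          │              
          │              
          │              
          │              
          │              
          │              
          │              
          │              
          │              
          │              
          │              
          │              
          │              
          │              
          │              


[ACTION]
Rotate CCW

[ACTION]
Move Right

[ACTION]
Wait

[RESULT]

          │Next:         
    ▒▒    │  ▒           
     ▒    │▒▒▒           
     ▒    │              
          │              
          │              
          │Score:        
          │0             
          │              
          │              
          │              
          │              
          │              
          │              
          │              
          │              
          │              
          │              
          │              
          │              
          │              
          │              
          │              
          │              
          │              


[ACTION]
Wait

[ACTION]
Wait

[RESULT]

          │Next:         
          │  ▒           
          │▒▒▒           
    ▒▒    │              
     ▒    │              
     ▒    │              
          │Score:        
          │0             
          │              
          │              
          │              
          │              
          │              
          │              
          │              
          │              
          │              
          │              
          │              
          │              
          │              
          │              
          │              
          │              
          │              


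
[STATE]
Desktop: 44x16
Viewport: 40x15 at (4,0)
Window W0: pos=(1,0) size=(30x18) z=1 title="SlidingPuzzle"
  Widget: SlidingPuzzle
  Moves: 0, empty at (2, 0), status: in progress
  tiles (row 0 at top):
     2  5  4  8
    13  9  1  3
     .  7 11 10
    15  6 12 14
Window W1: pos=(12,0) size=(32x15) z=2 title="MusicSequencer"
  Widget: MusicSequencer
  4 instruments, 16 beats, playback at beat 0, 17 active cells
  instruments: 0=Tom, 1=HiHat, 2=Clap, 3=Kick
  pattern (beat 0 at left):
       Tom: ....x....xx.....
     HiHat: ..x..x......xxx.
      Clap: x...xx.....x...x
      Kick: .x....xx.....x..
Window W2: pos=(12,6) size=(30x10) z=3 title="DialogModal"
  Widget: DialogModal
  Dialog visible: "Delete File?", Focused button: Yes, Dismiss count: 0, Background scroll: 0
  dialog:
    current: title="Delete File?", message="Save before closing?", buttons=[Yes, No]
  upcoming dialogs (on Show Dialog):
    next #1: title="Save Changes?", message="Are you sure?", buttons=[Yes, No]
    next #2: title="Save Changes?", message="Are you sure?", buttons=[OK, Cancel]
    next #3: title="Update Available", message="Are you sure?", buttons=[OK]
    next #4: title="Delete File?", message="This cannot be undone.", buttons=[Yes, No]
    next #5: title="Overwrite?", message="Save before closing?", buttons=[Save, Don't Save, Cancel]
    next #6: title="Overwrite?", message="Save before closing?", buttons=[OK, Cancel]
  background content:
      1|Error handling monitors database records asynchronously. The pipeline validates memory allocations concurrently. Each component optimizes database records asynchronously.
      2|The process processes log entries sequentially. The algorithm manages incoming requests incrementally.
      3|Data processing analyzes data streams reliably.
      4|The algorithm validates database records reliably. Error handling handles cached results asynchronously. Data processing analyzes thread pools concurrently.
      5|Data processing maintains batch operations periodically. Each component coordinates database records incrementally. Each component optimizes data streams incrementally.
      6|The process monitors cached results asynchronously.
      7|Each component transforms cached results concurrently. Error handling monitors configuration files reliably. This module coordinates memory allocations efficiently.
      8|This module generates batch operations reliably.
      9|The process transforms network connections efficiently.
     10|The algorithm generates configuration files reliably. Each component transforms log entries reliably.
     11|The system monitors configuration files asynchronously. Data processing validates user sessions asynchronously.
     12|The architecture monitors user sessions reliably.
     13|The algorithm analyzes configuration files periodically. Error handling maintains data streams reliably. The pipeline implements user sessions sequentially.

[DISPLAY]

━━━━━━━━┏━━━━━━━━━━━━━━━━━━━━━━━━━━━━━━┓
lidingPu┃ MusicSequencer               ┃
────────┠──────────────────────────────┨
───┬────┃      ▼123456789012345        ┃
 2 │  5 ┃   Tom····█····██·····        ┃
───┼────┃ HiHat··█··█······███·        ┃
13 │  9 ┏━━━━━━━━━━━━━━━━━━━━━━━━━━━━┓ ┃
───┼────┃ DialogModal                ┃ ┃
   │  7 ┠────────────────────────────┨ ┃
───┼────┃Er┌──────────────────────┐ta┃ ┃
15 │  6 ┃Th│     Delete File?     │en┃ ┃
───┴────┃Da│ Save before closing? │at┃ ┃
ves: 0  ┃Th│      [Yes]  No       │ta┃ ┃
        ┃Da└──────────────────────┘ba┃ ┃
        ┃The process monitors cached ┃━┛


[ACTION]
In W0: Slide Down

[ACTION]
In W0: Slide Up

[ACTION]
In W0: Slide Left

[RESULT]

━━━━━━━━┏━━━━━━━━━━━━━━━━━━━━━━━━━━━━━━┓
lidingPu┃ MusicSequencer               ┃
────────┠──────────────────────────────┨
───┬────┃      ▼123456789012345        ┃
 2 │  5 ┃   Tom····█····██·····        ┃
───┼────┃ HiHat··█··█······███·        ┃
13 │  9 ┏━━━━━━━━━━━━━━━━━━━━━━━━━━━━┓ ┃
───┼────┃ DialogModal                ┃ ┃
 7 │    ┠────────────────────────────┨ ┃
───┼────┃Er┌──────────────────────┐ta┃ ┃
15 │  6 ┃Th│     Delete File?     │en┃ ┃
───┴────┃Da│ Save before closing? │at┃ ┃
ves: 3  ┃Th│      [Yes]  No       │ta┃ ┃
        ┃Da└──────────────────────┘ba┃ ┃
        ┃The process monitors cached ┃━┛


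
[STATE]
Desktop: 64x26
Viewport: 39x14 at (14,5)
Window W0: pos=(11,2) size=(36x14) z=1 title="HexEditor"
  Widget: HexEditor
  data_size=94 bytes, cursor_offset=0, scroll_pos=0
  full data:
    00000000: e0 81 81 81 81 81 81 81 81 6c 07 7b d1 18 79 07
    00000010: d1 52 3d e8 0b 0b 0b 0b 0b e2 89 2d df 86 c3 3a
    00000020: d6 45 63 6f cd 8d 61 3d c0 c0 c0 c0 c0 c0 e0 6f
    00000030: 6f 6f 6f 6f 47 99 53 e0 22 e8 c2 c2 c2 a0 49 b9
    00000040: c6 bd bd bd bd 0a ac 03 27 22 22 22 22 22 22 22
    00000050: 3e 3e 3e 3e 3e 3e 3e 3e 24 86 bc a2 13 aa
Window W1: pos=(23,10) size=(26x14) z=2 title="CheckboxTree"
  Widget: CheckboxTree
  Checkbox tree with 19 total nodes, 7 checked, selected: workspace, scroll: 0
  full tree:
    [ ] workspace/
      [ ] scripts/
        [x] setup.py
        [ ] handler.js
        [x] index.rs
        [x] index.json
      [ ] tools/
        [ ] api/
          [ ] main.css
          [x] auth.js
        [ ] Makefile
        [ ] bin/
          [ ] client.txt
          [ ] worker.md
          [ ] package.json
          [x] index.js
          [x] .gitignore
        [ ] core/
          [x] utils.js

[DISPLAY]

000000  E0 81 81 81 81 81 81 81 ┃      
000010  d1 52 3d e8 0b 0b 0b 0b ┃      
000020  d6 45 63 6f cd 8d 61 3d ┃      
000030  6f 6f 6f 6f 47 99 53 e0 ┃      
000040  c6 bd bd bd bd 0a ac 03 ┃      
000050  3┏━━━━━━━━━━━━━━━━━━━━━━━━┓    
         ┃ CheckboxTree           ┃    
         ┠────────────────────────┨    
         ┃>[-] workspace/         ┃    
         ┃   [-] scripts/         ┃    
━━━━━━━━━┃     [x] setup.py       ┃    
         ┃     [ ] handler.js     ┃    
         ┃     [x] index.rs       ┃    
         ┃     [x] index.json     ┃    


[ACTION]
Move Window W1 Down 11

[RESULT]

000000  E0 81 81 81 81 81 81 81 ┃      
000010  d1 52 3d e8 0b 0b 0b 0b ┃      
000020  d6 45 63 6f cd 8d 61 3d ┃      
000030  6f 6f 6f 6f 47 99 53 e0 ┃      
000040  c6 bd bd bd bd 0a ac 03 ┃      
000050  3e 3e 3e 3e 3e 3e 3e 3e ┃      
                                ┃      
         ┏━━━━━━━━━━━━━━━━━━━━━━━━┓    
         ┃ CheckboxTree           ┃    
         ┠────────────────────────┨    
━━━━━━━━━┃>[-] workspace/         ┃    
         ┃   [-] scripts/         ┃    
         ┃     [x] setup.py       ┃    
         ┃     [ ] handler.js     ┃    


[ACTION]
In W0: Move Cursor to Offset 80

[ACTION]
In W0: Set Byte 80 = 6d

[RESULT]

000000  e0 81 81 81 81 81 81 81 ┃      
000010  d1 52 3d e8 0b 0b 0b 0b ┃      
000020  d6 45 63 6f cd 8d 61 3d ┃      
000030  6f 6f 6f 6f 47 99 53 e0 ┃      
000040  c6 bd bd bd bd 0a ac 03 ┃      
000050  6D 3e 3e 3e 3e 3e 3e 3e ┃      
                                ┃      
         ┏━━━━━━━━━━━━━━━━━━━━━━━━┓    
         ┃ CheckboxTree           ┃    
         ┠────────────────────────┨    
━━━━━━━━━┃>[-] workspace/         ┃    
         ┃   [-] scripts/         ┃    
         ┃     [x] setup.py       ┃    
         ┃     [ ] handler.js     ┃    


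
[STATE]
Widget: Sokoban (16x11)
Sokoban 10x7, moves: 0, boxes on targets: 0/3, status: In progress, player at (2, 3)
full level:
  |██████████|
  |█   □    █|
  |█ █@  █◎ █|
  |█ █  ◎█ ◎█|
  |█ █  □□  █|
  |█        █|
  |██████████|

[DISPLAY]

██████████      
█   □    █      
█ █@  █◎ █      
█ █  ◎█ ◎█      
█ █  □□  █      
█        █      
██████████      
Moves: 0  0/3   
                
                
                


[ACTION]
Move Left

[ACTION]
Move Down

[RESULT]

██████████      
█   □    █      
█ █   █◎ █      
█ █@ ◎█ ◎█      
█ █  □□  █      
█        █      
██████████      
Moves: 1  0/3   
                
                
                


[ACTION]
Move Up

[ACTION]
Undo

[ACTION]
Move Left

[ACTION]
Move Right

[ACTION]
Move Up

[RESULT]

██████████      
█   □    █      
█ █ @ █◎ █      
█ █  ◎█ ◎█      
█ █  □□  █      
█        █      
██████████      
Moves: 3  0/3   
                
                
                


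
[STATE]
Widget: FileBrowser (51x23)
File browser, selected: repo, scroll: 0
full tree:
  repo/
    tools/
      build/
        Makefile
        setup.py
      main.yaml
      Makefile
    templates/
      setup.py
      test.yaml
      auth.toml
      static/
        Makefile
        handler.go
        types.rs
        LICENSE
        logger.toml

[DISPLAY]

> [-] repo/                                        
    [+] tools/                                     
    [+] templates/                                 
                                                   
                                                   
                                                   
                                                   
                                                   
                                                   
                                                   
                                                   
                                                   
                                                   
                                                   
                                                   
                                                   
                                                   
                                                   
                                                   
                                                   
                                                   
                                                   
                                                   


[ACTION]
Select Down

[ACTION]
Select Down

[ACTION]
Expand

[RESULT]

  [-] repo/                                        
    [+] tools/                                     
  > [-] templates/                                 
      setup.py                                     
      test.yaml                                    
      auth.toml                                    
      [+] static/                                  
                                                   
                                                   
                                                   
                                                   
                                                   
                                                   
                                                   
                                                   
                                                   
                                                   
                                                   
                                                   
                                                   
                                                   
                                                   
                                                   


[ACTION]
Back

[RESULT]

> [+] repo/                                        
                                                   
                                                   
                                                   
                                                   
                                                   
                                                   
                                                   
                                                   
                                                   
                                                   
                                                   
                                                   
                                                   
                                                   
                                                   
                                                   
                                                   
                                                   
                                                   
                                                   
                                                   
                                                   


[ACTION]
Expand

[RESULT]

> [-] repo/                                        
    [+] tools/                                     
    [-] templates/                                 
      setup.py                                     
      test.yaml                                    
      auth.toml                                    
      [+] static/                                  
                                                   
                                                   
                                                   
                                                   
                                                   
                                                   
                                                   
                                                   
                                                   
                                                   
                                                   
                                                   
                                                   
                                                   
                                                   
                                                   


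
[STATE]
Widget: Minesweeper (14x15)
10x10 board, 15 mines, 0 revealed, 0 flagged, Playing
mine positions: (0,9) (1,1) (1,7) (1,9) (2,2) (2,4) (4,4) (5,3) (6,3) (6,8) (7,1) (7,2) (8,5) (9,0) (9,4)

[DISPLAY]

■■■■■■■■■■    
■■■■■■■■■■    
■■■■■■■■■■    
■■■■■■■■■■    
■■■■■■■■■■    
■■■■■■■■■■    
■■■■■■■■■■    
■■■■■■■■■■    
■■■■■■■■■■    
■■■■■■■■■■    
              
              
              
              
              


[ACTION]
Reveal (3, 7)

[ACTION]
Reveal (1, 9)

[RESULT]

■■■■■■■■■✹    
■✹■■■■■✹■✹    
■■✹■✹11121    
■■■■■2        
■■■■✹1        
■■■✹31 111    
■■■✹2  1✹■    
■✹✹■2111■■    
■■■■■✹■■■■    
✹■■■✹■■■■■    
              
              
              
              
              


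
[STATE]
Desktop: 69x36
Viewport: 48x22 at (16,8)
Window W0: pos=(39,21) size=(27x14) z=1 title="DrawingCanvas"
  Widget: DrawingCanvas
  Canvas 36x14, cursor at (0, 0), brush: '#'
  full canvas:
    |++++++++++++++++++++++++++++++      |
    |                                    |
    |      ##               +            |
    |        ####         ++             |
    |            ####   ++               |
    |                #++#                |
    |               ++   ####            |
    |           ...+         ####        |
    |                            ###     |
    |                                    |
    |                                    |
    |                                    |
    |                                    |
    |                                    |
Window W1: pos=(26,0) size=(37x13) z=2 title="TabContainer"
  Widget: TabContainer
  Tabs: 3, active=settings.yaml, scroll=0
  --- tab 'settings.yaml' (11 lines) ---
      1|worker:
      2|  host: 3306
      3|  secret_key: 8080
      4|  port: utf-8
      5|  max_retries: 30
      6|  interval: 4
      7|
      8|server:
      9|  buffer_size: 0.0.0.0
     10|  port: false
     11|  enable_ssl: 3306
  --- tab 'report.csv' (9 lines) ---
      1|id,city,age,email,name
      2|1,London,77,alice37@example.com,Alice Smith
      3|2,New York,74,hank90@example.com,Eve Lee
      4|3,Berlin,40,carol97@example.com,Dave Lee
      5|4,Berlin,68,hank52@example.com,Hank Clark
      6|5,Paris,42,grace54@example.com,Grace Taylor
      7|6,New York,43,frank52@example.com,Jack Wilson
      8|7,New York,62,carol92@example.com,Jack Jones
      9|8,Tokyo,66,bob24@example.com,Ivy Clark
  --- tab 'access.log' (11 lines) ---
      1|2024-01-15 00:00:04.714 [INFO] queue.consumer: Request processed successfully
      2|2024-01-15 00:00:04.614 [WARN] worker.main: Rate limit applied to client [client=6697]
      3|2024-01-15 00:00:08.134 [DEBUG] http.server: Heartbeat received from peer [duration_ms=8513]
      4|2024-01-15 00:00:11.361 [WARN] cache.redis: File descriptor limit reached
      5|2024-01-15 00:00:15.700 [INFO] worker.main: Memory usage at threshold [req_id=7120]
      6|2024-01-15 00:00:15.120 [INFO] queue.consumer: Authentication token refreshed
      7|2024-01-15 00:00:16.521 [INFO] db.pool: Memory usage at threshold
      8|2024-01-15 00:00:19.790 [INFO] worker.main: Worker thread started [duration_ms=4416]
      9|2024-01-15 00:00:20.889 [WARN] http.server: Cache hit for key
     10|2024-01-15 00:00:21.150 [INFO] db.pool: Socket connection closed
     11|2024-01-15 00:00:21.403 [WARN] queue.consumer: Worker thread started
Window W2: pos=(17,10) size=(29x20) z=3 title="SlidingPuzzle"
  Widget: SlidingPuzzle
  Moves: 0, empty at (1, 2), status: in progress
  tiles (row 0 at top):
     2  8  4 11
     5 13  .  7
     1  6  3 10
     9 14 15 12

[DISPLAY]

          ┃  port: utf-8                      ┃ 
          ┃  max_retries: 30                  ┃ 
 ┏━━━━━━━━━━━━━━━━━━━━━━━━━━━┓                ┃ 
 ┃ SlidingPuzzle             ┃                ┃ 
 ┠───────────────────────────┨━━━━━━━━━━━━━━━━┛ 
 ┃┌────┬────┬────┬────┐      ┃                  
 ┃│  2 │  8 │  4 │ 11 │      ┃                  
 ┃├────┼────┼────┼────┤      ┃                  
 ┃│  5 │ 13 │    │  7 │      ┃                  
 ┃├────┼────┼────┼────┤      ┃                  
 ┃│  1 │  6 │  3 │ 10 │      ┃                  
 ┃├────┼────┼────┼────┤      ┃                  
 ┃│  9 │ 14 │ 15 │ 12 │      ┃                  
 ┃└────┴────┴────┴────┘      ┃━━━━━━━━━━━━━━━━━━
 ┃Moves: 0                   ┃ngCanvas          
 ┃                           ┃──────────────────
 ┃                           ┃++++++++++++++++++
 ┃                           ┃                  
 ┃                           ┃##               +
 ┃                           ┃  ####         ++ 
 ┃                           ┃      ####   ++   
 ┗━━━━━━━━━━━━━━━━━━━━━━━━━━━┛          #++#    


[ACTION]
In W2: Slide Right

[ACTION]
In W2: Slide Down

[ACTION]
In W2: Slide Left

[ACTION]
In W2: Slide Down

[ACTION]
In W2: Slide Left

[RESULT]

          ┃  port: utf-8                      ┃ 
          ┃  max_retries: 30                  ┃ 
 ┏━━━━━━━━━━━━━━━━━━━━━━━━━━━┓                ┃ 
 ┃ SlidingPuzzle             ┃                ┃ 
 ┠───────────────────────────┨━━━━━━━━━━━━━━━━┛ 
 ┃┌────┬────┬────┬────┐      ┃                  
 ┃│  2 │  4 │ 11 │    │      ┃                  
 ┃├────┼────┼────┼────┤      ┃                  
 ┃│  5 │  8 │ 13 │  7 │      ┃                  
 ┃├────┼────┼────┼────┤      ┃                  
 ┃│  1 │  6 │  3 │ 10 │      ┃                  
 ┃├────┼────┼────┼────┤      ┃                  
 ┃│  9 │ 14 │ 15 │ 12 │      ┃                  
 ┃└────┴────┴────┴────┘      ┃━━━━━━━━━━━━━━━━━━
 ┃Moves: 4                   ┃ngCanvas          
 ┃                           ┃──────────────────
 ┃                           ┃++++++++++++++++++
 ┃                           ┃                  
 ┃                           ┃##               +
 ┃                           ┃  ####         ++ 
 ┃                           ┃      ####   ++   
 ┗━━━━━━━━━━━━━━━━━━━━━━━━━━━┛          #++#    


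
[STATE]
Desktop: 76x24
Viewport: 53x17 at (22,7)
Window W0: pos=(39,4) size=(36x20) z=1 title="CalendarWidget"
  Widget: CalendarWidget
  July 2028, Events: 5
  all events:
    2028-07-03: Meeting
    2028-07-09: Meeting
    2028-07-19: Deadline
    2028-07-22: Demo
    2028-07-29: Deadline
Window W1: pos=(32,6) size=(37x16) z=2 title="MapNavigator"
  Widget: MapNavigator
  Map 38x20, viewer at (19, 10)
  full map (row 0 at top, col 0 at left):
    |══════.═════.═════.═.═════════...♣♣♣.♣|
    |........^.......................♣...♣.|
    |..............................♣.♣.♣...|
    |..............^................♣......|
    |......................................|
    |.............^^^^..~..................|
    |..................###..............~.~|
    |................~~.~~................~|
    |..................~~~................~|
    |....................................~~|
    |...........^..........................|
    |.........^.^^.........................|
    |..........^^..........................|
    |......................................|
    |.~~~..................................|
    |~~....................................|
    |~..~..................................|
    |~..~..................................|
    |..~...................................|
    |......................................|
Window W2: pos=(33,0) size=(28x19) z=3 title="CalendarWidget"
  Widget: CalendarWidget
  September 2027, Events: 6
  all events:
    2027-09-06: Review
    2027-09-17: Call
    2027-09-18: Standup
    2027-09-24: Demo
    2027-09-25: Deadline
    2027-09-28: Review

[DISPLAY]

          ┃┃13 14 15 16 17* 18* 19    ┃       ┃     ┃
          ┠┃20 21 22 23 24* 25* 26    ┃───────┨     ┃
          ┃┃27 28* 29 30              ┃.......┃     ┃
          ┃┃                          ┃.......┃     ┃
          ┃┃                          ┃.....~.┃     ┃
          ┃┃                          ┃.......┃     ┃
          ┃┃                          ┃.......┃     ┃
          ┃┃                          ┃......~┃     ┃
          ┃┃                          ┃.......┃     ┃
          ┃┃                          ┃.......┃     ┃
          ┃┃                          ┃.......┃     ┃
          ┃┗━━━━━━━━━━━━━━━━━━━━━━━━━━┛.......┃     ┃
          ┃~~.................................┃     ┃
          ┃...................................┃     ┃
          ┗━━━━━━━━━━━━━━━━━━━━━━━━━━━━━━━━━━━┛     ┃
                 ┃                                  ┃
                 ┗━━━━━━━━━━━━━━━━━━━━━━━━━━━━━━━━━━┛


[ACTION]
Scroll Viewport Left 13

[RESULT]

                       ┃┃13 14 15 16 17* 18* 19    ┃ 
                       ┠┃20 21 22 23 24* 25* 26    ┃─
                       ┃┃27 28* 29 30              ┃.
                       ┃┃                          ┃.
                       ┃┃                          ┃.
                       ┃┃                          ┃.
                       ┃┃                          ┃.
                       ┃┃                          ┃.
                       ┃┃                          ┃.
                       ┃┃                          ┃.
                       ┃┃                          ┃.
                       ┃┗━━━━━━━━━━━━━━━━━━━━━━━━━━┛.
                       ┃~~...........................
                       ┃.............................
                       ┗━━━━━━━━━━━━━━━━━━━━━━━━━━━━━
                              ┃                      
                              ┗━━━━━━━━━━━━━━━━━━━━━━


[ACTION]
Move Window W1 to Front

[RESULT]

                       ┃ MapNavigator                
                       ┠─────────────────────────────
                       ┃.............................
                       ┃...........^^^^..~...........
                       ┃................###..........
                       ┃..............~~.~~..........
                       ┃................~~~..........
                       ┃.............................
                       ┃.........^.......@...........
                       ┃.......^.^^..................
                       ┃........^^...................
                       ┃.............................
                       ┃~~...........................
                       ┃.............................
                       ┗━━━━━━━━━━━━━━━━━━━━━━━━━━━━━
                              ┃                      
                              ┗━━━━━━━━━━━━━━━━━━━━━━


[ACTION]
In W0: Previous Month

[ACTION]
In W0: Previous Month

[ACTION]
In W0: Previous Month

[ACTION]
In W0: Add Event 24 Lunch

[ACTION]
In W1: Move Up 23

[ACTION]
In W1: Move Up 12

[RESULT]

                       ┃ MapNavigator                
                       ┠─────────────────────────────
                       ┃                             
                       ┃                             
                       ┃                             
                       ┃                             
                       ┃                             
                       ┃                             
                       ┃════.═════.═════.@.═════════.
                       ┃......^......................
                       ┃............................♣
                       ┃............^................
                       ┃.............................
                       ┃...........^^^^..~...........
                       ┗━━━━━━━━━━━━━━━━━━━━━━━━━━━━━
                              ┃                      
                              ┗━━━━━━━━━━━━━━━━━━━━━━


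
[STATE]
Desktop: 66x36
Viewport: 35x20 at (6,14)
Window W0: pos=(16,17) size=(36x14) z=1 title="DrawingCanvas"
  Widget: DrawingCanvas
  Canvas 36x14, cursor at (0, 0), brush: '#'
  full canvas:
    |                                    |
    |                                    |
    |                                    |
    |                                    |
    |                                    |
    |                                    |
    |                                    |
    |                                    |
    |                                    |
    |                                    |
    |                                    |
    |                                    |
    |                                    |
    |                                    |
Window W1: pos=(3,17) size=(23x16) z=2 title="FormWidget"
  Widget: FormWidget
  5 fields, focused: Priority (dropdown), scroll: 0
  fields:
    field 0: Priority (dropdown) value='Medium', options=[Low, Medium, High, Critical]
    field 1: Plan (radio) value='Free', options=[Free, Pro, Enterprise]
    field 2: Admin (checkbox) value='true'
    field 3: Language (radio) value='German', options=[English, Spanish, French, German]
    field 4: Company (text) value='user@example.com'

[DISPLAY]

                                   
                                   
                                   
━━━━━━━━━━━━━━━━━━━┓━━━━━━━━━━━━━━━
ormWidget          ┃anvas          
───────────────────┨───────────────
Priority:   [Medi▼]┃               
Plan:       (●) Fre┃               
Admin:      [x]    ┃               
Language:   ( ) Eng┃               
Company:    [user@]┃               
                   ┃               
                   ┃               
                   ┃               
                   ┃               
                   ┃               
                   ┃━━━━━━━━━━━━━━━
                   ┃               
━━━━━━━━━━━━━━━━━━━┛               
                                   


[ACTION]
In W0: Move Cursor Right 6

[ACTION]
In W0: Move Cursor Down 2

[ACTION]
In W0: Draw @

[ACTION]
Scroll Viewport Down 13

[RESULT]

                                   
━━━━━━━━━━━━━━━━━━━┓━━━━━━━━━━━━━━━
ormWidget          ┃anvas          
───────────────────┨───────────────
Priority:   [Medi▼]┃               
Plan:       (●) Fre┃               
Admin:      [x]    ┃               
Language:   ( ) Eng┃               
Company:    [user@]┃               
                   ┃               
                   ┃               
                   ┃               
                   ┃               
                   ┃               
                   ┃━━━━━━━━━━━━━━━
                   ┃               
━━━━━━━━━━━━━━━━━━━┛               
                                   
                                   
                                   


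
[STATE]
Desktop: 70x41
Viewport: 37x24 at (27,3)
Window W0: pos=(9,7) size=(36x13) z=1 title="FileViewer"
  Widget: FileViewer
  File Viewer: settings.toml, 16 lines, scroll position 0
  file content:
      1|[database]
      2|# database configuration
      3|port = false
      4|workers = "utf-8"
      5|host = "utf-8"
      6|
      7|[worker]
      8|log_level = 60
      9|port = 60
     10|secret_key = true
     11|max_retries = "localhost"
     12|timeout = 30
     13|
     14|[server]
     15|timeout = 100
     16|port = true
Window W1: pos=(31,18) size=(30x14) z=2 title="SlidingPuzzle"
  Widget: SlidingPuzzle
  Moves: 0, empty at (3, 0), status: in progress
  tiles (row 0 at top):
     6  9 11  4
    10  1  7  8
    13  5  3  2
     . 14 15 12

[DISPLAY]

                                     
                                     
                                     
                                     
━━━━━━━━━━━━━━━━━┓                   
                 ┃                   
─────────────────┨                   
                ▲┃                   
uration         █┃                   
                ░┃                   
                ░┃                   
                ░┃                   
                ░┃                   
                ░┃                   
                ░┃                   
    ┏━━━━━━━━━━━━━━━━━━━━━━━━━━━━┓   
━━━━┃ SlidingPuzzle              ┃   
    ┠────────────────────────────┨   
    ┃┌────┬────┬────┬────┐       ┃   
    ┃│  6 │  9 │ 11 │  4 │       ┃   
    ┃├────┼────┼────┼────┤       ┃   
    ┃│ 10 │  1 │  7 │  8 │       ┃   
    ┃├────┼────┼────┼────┤       ┃   
    ┃│ 13 │  5 │  3 │  2 │       ┃   


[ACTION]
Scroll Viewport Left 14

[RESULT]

                                     
                                     
                                     
                                     
━━━━━━━━━━━━━━━━━━━━━━━━━━━━━━━┓     
leViewer                       ┃     
───────────────────────────────┨     
tabase]                       ▲┃     
atabase configuration         █┃     
t = false                     ░┃     
kers = "utf-8"                ░┃     
t = "utf-8"                   ░┃     
                              ░┃     
rker]                         ░┃     
_level = 60                   ░┃     
t = 60            ┏━━━━━━━━━━━━━━━━━━
━━━━━━━━━━━━━━━━━━┃ SlidingPuzzle    
                  ┠──────────────────
                  ┃┌────┬────┬────┬──
                  ┃│  6 │  9 │ 11 │  
                  ┃├────┼────┼────┼──
                  ┃│ 10 │  1 │  7 │  
                  ┃├────┼────┼────┼──
                  ┃│ 13 │  5 │  3 │  


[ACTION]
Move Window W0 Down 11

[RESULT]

                                     
                                     
                                     
                                     
                                     
                                     
                                     
                                     
                                     
                                     
                                     
                                     
                                     
                                     
                                     
━━━━━━━━━━━━━━━━━━┏━━━━━━━━━━━━━━━━━━
leViewer          ┃ SlidingPuzzle    
──────────────────┠──────────────────
tabase]           ┃┌────┬────┬────┬──
atabase configurat┃│  6 │  9 │ 11 │  
t = false         ┃├────┼────┼────┼──
kers = "utf-8"    ┃│ 10 │  1 │  7 │  
t = "utf-8"       ┃├────┼────┼────┼──
                  ┃│ 13 │  5 │  3 │  


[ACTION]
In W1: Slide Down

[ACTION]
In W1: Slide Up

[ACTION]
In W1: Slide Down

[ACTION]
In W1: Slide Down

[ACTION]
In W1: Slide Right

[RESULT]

                                     
                                     
                                     
                                     
                                     
                                     
                                     
                                     
                                     
                                     
                                     
                                     
                                     
                                     
                                     
━━━━━━━━━━━━━━━━━━┏━━━━━━━━━━━━━━━━━━
leViewer          ┃ SlidingPuzzle    
──────────────────┠──────────────────
tabase]           ┃┌────┬────┬────┬──
atabase configurat┃│  6 │  9 │ 11 │  
t = false         ┃├────┼────┼────┼──
kers = "utf-8"    ┃│    │  1 │  7 │  
t = "utf-8"       ┃├────┼────┼────┼──
                  ┃│ 10 │  5 │  3 │  
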